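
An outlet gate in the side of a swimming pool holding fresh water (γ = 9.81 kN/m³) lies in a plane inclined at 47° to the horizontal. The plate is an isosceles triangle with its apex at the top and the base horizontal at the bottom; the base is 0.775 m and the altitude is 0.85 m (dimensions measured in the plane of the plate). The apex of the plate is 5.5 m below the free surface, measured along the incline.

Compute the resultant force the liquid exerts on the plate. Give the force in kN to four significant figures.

γ = 9.81 kN/m³.
Let θ = 47° be the plate's angle to the horizontal; measure y along the incline from where the plane meets the free surface. Vertical depth h = y·sinθ with sinθ = 0.731354.
With the apex up, the centroid sits 2h/3 = 2 × 0.85/3 = 0.566667 m below the apex, so y_c = 5.5 + 0.566667 = 6.06667 m and h_c = 6.06667 × 0.731354 = 4.43688 m.
A = ½ × 0.775 × 0.85 = 0.329375 m².
Resultant F = γ·h_c·A = 9.81 × 4.43688 × 0.329375 = 14.3363 kN.

F ≈ 14.34 kN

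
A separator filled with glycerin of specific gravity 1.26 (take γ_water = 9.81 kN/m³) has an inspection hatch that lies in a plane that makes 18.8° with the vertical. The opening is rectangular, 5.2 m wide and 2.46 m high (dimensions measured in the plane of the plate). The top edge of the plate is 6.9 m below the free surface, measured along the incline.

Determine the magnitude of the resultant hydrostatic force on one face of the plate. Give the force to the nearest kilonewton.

F ≈ 1217 kN

γ = 1.26 × 9.81 = 12.3606 kN/m³.
The plate makes 18.8° with the vertical, i.e. θ = 90° − 18.8° = 71.2° to the horizontal. Measuring y along the incline from the free-surface line, vertical depth h = y·sinθ with sinθ = 0.946649.
The centroid lies 2.46/2 = 1.23 m below the top edge, so y_c = 6.9 + 1.23 = 8.13 m and h_c = 8.13 × 0.946649 = 7.69626 m.
A = 5.2 × 2.46 = 12.792 m².
Resultant F = γ·h_c·A = 12.3606 × 7.69626 × 12.792 = 1216.91 kN.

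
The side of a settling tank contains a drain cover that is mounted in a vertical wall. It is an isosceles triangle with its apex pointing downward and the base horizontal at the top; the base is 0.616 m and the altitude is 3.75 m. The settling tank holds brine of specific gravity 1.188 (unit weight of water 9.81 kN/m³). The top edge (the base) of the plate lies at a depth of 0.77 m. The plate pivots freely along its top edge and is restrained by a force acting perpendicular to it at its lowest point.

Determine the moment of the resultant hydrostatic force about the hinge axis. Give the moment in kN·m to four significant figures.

γ = 1.188 × 9.81 = 11.65428 kN/m³.
With the apex down, the centroid sits h/3 = 3.75/3 = 1.25 m below the base (the top edge), so the centroid depth is h_c = 0.77 + 1.25 = 2.02 m.
A = ½ × 0.616 × 3.75 = 1.155 m².
Resultant F = γ·h_c·A = 11.65428 × 2.02 × 1.155 = 27.1906 kN.
I_c = b·h³/36 = 0.616 × 3.75³/36 = 0.902344 m⁴.
Centre of pressure: y_p = y_c + I_c/(y_c·A) = 2.02 + 0.902344/(2.02 × 1.155) = 2.02 + 0.386758 = 2.40676 m along the plane.
The resultant acts 1.25 + 0.386758 = 1.63676 m (along the plate) below the hinge at the top edge, so the moment about the hinge is M = F × 1.63676 = 27.1906 × 1.63676 = 44.5045 kN·m.

M ≈ 44.50 kN·m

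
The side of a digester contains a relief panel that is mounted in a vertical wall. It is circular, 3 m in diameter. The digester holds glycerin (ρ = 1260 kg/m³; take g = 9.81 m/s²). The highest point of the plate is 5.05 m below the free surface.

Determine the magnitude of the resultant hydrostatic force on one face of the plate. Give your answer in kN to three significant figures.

γ = ρg = 1260 × 9.81 / 1000 = 12.3606 kN/m³.
The centroid is at the centre, 1.5 m below the top of the plate, so the centroid depth is h_c = 5.05 + 1.5 = 6.55 m.
A = π(1.5)² = 7.06858 m².
Resultant F = γ·h_c·A = 12.3606 × 6.55 × 7.06858 = 572.286 kN.

F ≈ 572 kN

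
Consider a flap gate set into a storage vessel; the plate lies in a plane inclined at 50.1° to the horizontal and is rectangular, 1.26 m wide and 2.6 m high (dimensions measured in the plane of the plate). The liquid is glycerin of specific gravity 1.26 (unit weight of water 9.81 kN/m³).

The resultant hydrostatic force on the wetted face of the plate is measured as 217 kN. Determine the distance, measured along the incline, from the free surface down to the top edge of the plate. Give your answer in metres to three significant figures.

γ = 1.26 × 9.81 = 12.3606 kN/m³.
A = 1.26 × 2.6 = 3.276 m².
From F = γ·h_c·A, the centroid depth is h_c = 217/(12.3606 × 3.276) = 5.35891 m.
Let θ = 50.1° be the plate's angle to the horizontal; measure y along the incline from where the plane meets the free surface. Vertical depth h = y·sinθ with sinθ = 0.767165.
Along the incline, y_c = h_c/sinθ = 5.35891/0.767165 = 6.98534 m.
The centroid lies 2.6/2 = 1.3 m below the top edge, so the top edge sits at y_top = 6.98534 − 1.3 = 5.68534 m along the incline.

y_top ≈ 5.69 m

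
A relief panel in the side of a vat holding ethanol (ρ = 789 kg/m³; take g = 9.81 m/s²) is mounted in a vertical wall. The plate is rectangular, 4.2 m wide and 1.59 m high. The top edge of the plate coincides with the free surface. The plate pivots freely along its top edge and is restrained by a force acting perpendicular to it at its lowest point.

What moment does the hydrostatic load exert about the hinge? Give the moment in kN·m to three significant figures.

γ = ρg = 789 × 9.81 / 1000 = 7.74009 kN/m³.
The centroid lies 1.59/2 = 0.795 m below the top edge, so the centroid depth is h_c = 0.795 m.
A = 4.2 × 1.59 = 6.678 m².
Resultant F = γ·h_c·A = 7.74009 × 0.795 × 6.678 = 41.0922 kN.
I_c = b·h³/12 = 4.2 × 1.59³/12 = 1.40689 m⁴.
Centre of pressure: y_p = y_c + I_c/(y_c·A) = 0.795 + 1.40689/(0.795 × 6.678) = 0.795 + 0.265 = 1.06 m along the plane.
The resultant acts 0.795 + 0.265 = 1.06 m (along the plate) below the hinge at the top edge, so the moment about the hinge is M = F × 1.06 = 41.0922 × 1.06 = 43.5577 kN·m.

M ≈ 43.6 kN·m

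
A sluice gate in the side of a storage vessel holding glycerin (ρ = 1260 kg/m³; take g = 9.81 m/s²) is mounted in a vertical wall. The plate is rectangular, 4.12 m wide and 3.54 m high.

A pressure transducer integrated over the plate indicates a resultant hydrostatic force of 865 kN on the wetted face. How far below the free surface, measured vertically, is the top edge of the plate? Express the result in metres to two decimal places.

γ = ρg = 1260 × 9.81 / 1000 = 12.3606 kN/m³.
A = 4.12 × 3.54 = 14.5848 m².
From F = γ·h_c·A, the centroid depth is h_c = 865/(12.3606 × 14.5848) = 4.79817 m.
The centroid lies 3.54/2 = 1.77 m below the top edge, so the top edge sits at h_top = 4.79817 − 1.77 = 3.02817 m below the surface.

d_top ≈ 3.03 m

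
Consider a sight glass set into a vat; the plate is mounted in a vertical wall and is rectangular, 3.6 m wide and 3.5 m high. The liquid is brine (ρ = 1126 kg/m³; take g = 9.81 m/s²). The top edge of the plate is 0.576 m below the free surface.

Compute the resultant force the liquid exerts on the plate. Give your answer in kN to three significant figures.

γ = ρg = 1126 × 9.81 / 1000 = 11.04606 kN/m³.
The centroid lies 3.5/2 = 1.75 m below the top edge, so the centroid depth is h_c = 0.576 + 1.75 = 2.326 m.
A = 3.6 × 3.5 = 12.6 m².
Resultant F = γ·h_c·A = 11.04606 × 2.326 × 12.6 = 323.734 kN.

F ≈ 324 kN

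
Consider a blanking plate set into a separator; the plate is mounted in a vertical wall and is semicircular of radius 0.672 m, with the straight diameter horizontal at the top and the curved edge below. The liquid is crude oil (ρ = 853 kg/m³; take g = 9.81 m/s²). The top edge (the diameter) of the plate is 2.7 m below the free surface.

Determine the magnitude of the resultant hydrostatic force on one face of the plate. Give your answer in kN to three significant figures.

γ = ρg = 853 × 9.81 / 1000 = 8.36793 kN/m³.
The centroid of a semicircle lies 4r/(3π) = 0.285206 m from the diameter, here below the top edge, so the centroid depth is h_c = 2.7 + 0.285206 = 2.98521 m.
A = πr²/2 = π × 0.672²/2 = 0.709346 m².
Resultant F = γ·h_c·A = 8.36793 × 2.98521 × 0.709346 = 17.7195 kN.

F ≈ 17.7 kN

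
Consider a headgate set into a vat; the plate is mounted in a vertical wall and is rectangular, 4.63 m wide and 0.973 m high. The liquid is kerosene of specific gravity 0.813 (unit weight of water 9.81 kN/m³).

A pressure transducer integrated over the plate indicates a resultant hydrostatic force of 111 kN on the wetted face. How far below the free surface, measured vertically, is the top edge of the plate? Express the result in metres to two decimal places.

d_top ≈ 2.60 m

γ = 0.813 × 9.81 = 7.97553 kN/m³.
A = 4.63 × 0.973 = 4.50499 m².
From F = γ·h_c·A, the centroid depth is h_c = 111/(7.97553 × 4.50499) = 3.08937 m.
The centroid lies 0.973/2 = 0.4865 m below the top edge, so the top edge sits at h_top = 3.08937 − 0.4865 = 2.60287 m below the surface.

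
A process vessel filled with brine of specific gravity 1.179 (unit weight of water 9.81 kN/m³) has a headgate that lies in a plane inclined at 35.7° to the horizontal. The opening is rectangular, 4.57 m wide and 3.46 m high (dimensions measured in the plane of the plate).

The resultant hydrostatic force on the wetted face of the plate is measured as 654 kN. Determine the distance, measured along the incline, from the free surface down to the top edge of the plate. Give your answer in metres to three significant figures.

y_top ≈ 4.40 m

γ = 1.179 × 9.81 = 11.56599 kN/m³.
A = 4.57 × 3.46 = 15.8122 m².
From F = γ·h_c·A, the centroid depth is h_c = 654/(11.56599 × 15.8122) = 3.57604 m.
Let θ = 35.7° be the plate's angle to the horizontal; measure y along the incline from where the plane meets the free surface. Vertical depth h = y·sinθ with sinθ = 0.583541.
Along the incline, y_c = h_c/sinθ = 3.57604/0.583541 = 6.12817 m.
The centroid lies 3.46/2 = 1.73 m below the top edge, so the top edge sits at y_top = 6.12817 − 1.73 = 4.39817 m along the incline.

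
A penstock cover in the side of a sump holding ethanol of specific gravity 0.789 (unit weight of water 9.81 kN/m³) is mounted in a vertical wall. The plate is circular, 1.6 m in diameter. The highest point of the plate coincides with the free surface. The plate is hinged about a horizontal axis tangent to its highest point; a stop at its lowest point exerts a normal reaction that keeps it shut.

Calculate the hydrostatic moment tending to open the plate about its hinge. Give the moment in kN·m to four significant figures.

M ≈ 12.45 kN·m

γ = 0.789 × 9.81 = 7.74009 kN/m³.
The centroid is at the centre, 0.8 m below the top of the plate, so the centroid depth is h_c = 0.8 m.
A = π(0.8)² = 2.01062 m².
Resultant F = γ·h_c·A = 7.74009 × 0.8 × 2.01062 = 12.4499 kN.
I_c = πr⁴/4 = π × 0.8⁴/4 = 0.321699 m⁴.
Centre of pressure: y_p = y_c + I_c/(y_c·A) = 0.8 + 0.321699/(0.8 × 2.01062) = 0.8 + 0.2 = 1 m along the plane.
The resultant acts 0.8 + 0.2 = 1 m (along the plate) below the hinge at the top edge, so the moment about the hinge is M = F × 1 = 12.4499 × 1 = 12.4499 kN·m.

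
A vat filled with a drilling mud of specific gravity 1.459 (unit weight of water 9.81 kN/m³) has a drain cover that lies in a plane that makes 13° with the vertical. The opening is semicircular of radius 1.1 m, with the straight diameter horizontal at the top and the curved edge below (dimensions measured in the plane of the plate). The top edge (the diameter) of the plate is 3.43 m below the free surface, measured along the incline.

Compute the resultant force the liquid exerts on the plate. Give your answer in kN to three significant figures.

F ≈ 103 kN

γ = 1.459 × 9.81 = 14.31279 kN/m³.
The plate makes 13° with the vertical, i.e. θ = 90° − 13° = 77° to the horizontal. Measuring y along the incline from the free-surface line, vertical depth h = y·sinθ with sinθ = 0.974370.
The centroid of a semicircle lies 4r/(3π) = 0.466854 m from the diameter, here below the top edge, so y_c = 3.43 + 0.466854 = 3.89685 m and h_c = 3.89685 × 0.974370 = 3.79697 m.
A = πr²/2 = π × 1.1²/2 = 1.90066 m².
Resultant F = γ·h_c·A = 14.31279 × 3.79697 × 1.90066 = 103.292 kN.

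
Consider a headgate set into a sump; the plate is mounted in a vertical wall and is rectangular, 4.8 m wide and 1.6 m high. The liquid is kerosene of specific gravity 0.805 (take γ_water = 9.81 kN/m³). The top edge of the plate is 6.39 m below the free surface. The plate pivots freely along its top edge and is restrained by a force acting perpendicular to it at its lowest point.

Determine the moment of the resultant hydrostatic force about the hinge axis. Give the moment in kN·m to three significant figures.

M ≈ 362 kN·m

γ = 0.805 × 9.81 = 7.89705 kN/m³.
The centroid lies 1.6/2 = 0.8 m below the top edge, so the centroid depth is h_c = 6.39 + 0.8 = 7.19 m.
A = 4.8 × 1.6 = 7.68 m².
Resultant F = γ·h_c·A = 7.89705 × 7.19 × 7.68 = 436.069 kN.
I_c = b·h³/12 = 4.8 × 1.6³/12 = 1.6384 m⁴.
Centre of pressure: y_p = y_c + I_c/(y_c·A) = 7.19 + 1.6384/(7.19 × 7.68) = 7.19 + 0.0296708 = 7.21967 m along the plane.
The resultant acts 0.8 + 0.0296708 = 0.829671 m (along the plate) below the hinge at the top edge, so the moment about the hinge is M = F × 0.829671 = 436.069 × 0.829671 = 361.794 kN·m.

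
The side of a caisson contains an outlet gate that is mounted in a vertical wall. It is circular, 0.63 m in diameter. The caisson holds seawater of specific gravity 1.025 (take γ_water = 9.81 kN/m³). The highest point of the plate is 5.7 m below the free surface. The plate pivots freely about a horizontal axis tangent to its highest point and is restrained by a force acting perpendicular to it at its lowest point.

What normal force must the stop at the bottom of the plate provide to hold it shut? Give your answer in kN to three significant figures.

P ≈ 9.55 kN

γ = 1.025 × 9.81 = 10.05525 kN/m³.
The centroid is at the centre, 0.315 m below the top of the plate, so the centroid depth is h_c = 5.7 + 0.315 = 6.015 m.
A = π(0.315)² = 0.311725 m².
Resultant F = γ·h_c·A = 10.05525 × 6.015 × 0.311725 = 18.8539 kN.
I_c = πr⁴/4 = π × 0.315⁴/4 = 0.00773272 m⁴.
Centre of pressure: y_p = y_c + I_c/(y_c·A) = 6.015 + 0.00773272/(6.015 × 0.311725) = 6.015 + 0.00412406 = 6.01912 m along the plane.
The resultant acts 0.315 + 0.00412406 = 0.319124 m (along the plate) below the hinge at the top edge, so the moment about the hinge is M = F × 0.319124 = 18.8539 × 0.319124 = 6.01673 kN·m.
A normal force at the bottom, 0.63 m from the hinge, must supply this moment: P = 6.01673/0.63 = 9.55037 kN.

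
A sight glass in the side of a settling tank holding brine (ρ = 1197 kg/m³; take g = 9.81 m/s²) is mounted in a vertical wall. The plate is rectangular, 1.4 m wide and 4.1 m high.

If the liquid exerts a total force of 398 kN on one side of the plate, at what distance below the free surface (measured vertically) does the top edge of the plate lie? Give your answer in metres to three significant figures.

γ = ρg = 1197 × 9.81 / 1000 = 11.74257 kN/m³.
A = 1.4 × 4.1 = 5.74 m².
From F = γ·h_c·A, the centroid depth is h_c = 398/(11.74257 × 5.74) = 5.90484 m.
The centroid lies 4.1/2 = 2.05 m below the top edge, so the top edge sits at h_top = 5.90484 − 2.05 = 3.85484 m below the surface.

d_top ≈ 3.85 m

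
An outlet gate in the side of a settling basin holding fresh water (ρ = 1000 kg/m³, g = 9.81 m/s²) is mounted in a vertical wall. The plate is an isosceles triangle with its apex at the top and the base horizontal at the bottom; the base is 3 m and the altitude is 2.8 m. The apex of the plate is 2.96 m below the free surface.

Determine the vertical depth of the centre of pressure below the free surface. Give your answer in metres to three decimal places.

h_p = 4.917 m

γ = ρg = 1000 × 9.81 = 9810 N/m³ = 9.81 kN/m³.
With the apex up, the centroid sits 2h/3 = 2 × 2.8/3 = 1.86667 m below the apex, so the centroid depth is h_c = 2.96 + 1.86667 = 4.82667 m.
A = ½ × 3 × 2.8 = 4.2 m².
Resultant F = γ·h_c·A = 9.81 × 4.82667 × 4.2 = 198.868 kN.
I_c = b·h³/36 = 3 × 2.8³/36 = 1.82933 m⁴.
Centre of pressure: y_p = y_c + I_c/(y_c·A) = 4.82667 + 1.82933/(4.82667 × 4.2) = 4.82667 + 0.0902392 = 4.91691 m along the plane.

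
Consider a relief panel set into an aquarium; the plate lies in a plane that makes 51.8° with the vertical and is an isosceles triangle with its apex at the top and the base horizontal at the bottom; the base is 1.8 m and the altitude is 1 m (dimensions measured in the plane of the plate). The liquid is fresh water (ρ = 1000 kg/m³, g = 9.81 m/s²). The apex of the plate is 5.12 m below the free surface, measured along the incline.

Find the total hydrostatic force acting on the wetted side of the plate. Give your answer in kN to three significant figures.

F ≈ 31.6 kN

γ = ρg = 1000 × 9.81 = 9810 N/m³ = 9.81 kN/m³.
The plate makes 51.8° with the vertical, i.e. θ = 90° − 51.8° = 38.2° to the horizontal. Measuring y along the incline from the free-surface line, vertical depth h = y·sinθ with sinθ = 0.618408.
With the apex up, the centroid sits 2h/3 = 2 × 1/3 = 0.666667 m below the apex, so y_c = 5.12 + 0.666667 = 5.78667 m and h_c = 5.78667 × 0.618408 = 3.57852 m.
A = ½ × 1.8 × 1 = 0.9 m².
Resultant F = γ·h_c·A = 9.81 × 3.57852 × 0.9 = 31.5948 kN.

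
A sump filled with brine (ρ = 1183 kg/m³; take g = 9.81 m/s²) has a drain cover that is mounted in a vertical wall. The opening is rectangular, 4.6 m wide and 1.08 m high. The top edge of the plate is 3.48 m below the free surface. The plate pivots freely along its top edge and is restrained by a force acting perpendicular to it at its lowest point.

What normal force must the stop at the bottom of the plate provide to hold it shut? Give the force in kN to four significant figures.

P ≈ 121.1 kN

γ = ρg = 1183 × 9.81 / 1000 = 11.60523 kN/m³.
The centroid lies 1.08/2 = 0.54 m below the top edge, so the centroid depth is h_c = 3.48 + 0.54 = 4.02 m.
A = 4.6 × 1.08 = 4.968 m².
Resultant F = γ·h_c·A = 11.60523 × 4.02 × 4.968 = 231.772 kN.
I_c = b·h³/12 = 4.6 × 1.08³/12 = 0.48289 m⁴.
Centre of pressure: y_p = y_c + I_c/(y_c·A) = 4.02 + 0.48289/(4.02 × 4.968) = 4.02 + 0.0241791 = 4.04418 m along the plane.
The resultant acts 0.54 + 0.0241791 = 0.564179 m (along the plate) below the hinge at the top edge, so the moment about the hinge is M = F × 0.564179 = 231.772 × 0.564179 = 130.761 kN·m.
A normal force at the bottom, 1.08 m from the hinge, must supply this moment: P = 130.761/1.08 = 121.075 kN.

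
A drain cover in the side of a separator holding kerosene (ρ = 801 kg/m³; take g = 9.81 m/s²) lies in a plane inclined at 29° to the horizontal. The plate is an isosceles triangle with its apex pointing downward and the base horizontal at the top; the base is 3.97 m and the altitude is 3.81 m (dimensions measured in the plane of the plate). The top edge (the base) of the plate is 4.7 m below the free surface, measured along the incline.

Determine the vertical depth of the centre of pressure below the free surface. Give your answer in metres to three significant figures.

h_p = 2.96 m

γ = ρg = 801 × 9.81 / 1000 = 7.85781 kN/m³.
Let θ = 29° be the plate's angle to the horizontal; measure y along the incline from where the plane meets the free surface. Vertical depth h = y·sinθ with sinθ = 0.484810.
With the apex down, the centroid sits h/3 = 3.81/3 = 1.27 m below the base (the top edge), so y_c = 4.7 + 1.27 = 5.97 m and h_c = 5.97 × 0.484810 = 2.89432 m.
A = ½ × 3.97 × 3.81 = 7.56285 m².
Resultant F = γ·h_c·A = 7.85781 × 2.89432 × 7.56285 = 172.002 kN.
I_c = b·h³/36 = 3.97 × 3.81³/36 = 6.09906 m⁴.
Centre of pressure: y_p = y_c + I_c/(y_c·A) = 5.97 + 6.09906/(5.97 × 7.56285) = 5.97 + 0.135084 = 6.10508 m along the plane.
Vertically, h_p = y_p·sinθ = 6.10508 × 0.484810 = 2.9598 m.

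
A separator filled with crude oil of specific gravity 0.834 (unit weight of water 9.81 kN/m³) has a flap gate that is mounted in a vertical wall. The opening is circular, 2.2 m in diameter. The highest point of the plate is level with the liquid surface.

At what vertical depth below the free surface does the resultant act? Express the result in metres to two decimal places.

h_p = 1.38 m

γ = 0.834 × 9.81 = 8.18154 kN/m³.
The centroid is at the centre, 1.1 m below the top of the plate, so the centroid depth is h_c = 1.1 m.
A = π(1.1)² = 3.80133 m².
Resultant F = γ·h_c·A = 8.18154 × 1.1 × 3.80133 = 34.2108 kN.
I_c = πr⁴/4 = π × 1.1⁴/4 = 1.1499 m⁴.
Centre of pressure: y_p = y_c + I_c/(y_c·A) = 1.1 + 1.1499/(1.1 × 3.80133) = 1.1 + 0.274999 = 1.375 m along the plane.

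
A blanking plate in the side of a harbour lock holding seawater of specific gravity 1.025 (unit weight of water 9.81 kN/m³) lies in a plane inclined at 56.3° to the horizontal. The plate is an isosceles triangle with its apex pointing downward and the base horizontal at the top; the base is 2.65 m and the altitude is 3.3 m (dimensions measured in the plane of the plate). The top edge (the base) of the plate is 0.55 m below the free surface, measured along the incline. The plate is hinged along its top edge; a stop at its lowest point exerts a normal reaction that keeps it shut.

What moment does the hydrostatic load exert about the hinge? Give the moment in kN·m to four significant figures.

M ≈ 88.52 kN·m

γ = 1.025 × 9.81 = 10.05525 kN/m³.
Let θ = 56.3° be the plate's angle to the horizontal; measure y along the incline from where the plane meets the free surface. Vertical depth h = y·sinθ with sinθ = 0.831954.
With the apex down, the centroid sits h/3 = 3.3/3 = 1.1 m below the base (the top edge), so y_c = 0.55 + 1.1 = 1.65 m and h_c = 1.65 × 0.831954 = 1.37272 m.
A = ½ × 2.65 × 3.3 = 4.3725 m².
Resultant F = γ·h_c·A = 10.05525 × 1.37272 × 4.3725 = 60.3538 kN.
I_c = b·h³/36 = 2.65 × 3.3³/36 = 2.64536 m⁴.
Centre of pressure: y_p = y_c + I_c/(y_c·A) = 1.65 + 2.64536/(1.65 × 4.3725) = 1.65 + 0.366666 = 2.01667 m along the plane.
The resultant acts 1.1 + 0.366666 = 1.46667 m (along the plate) below the hinge at the top edge, so the moment about the hinge is M = F × 1.46667 = 60.3538 × 1.46667 = 88.5191 kN·m.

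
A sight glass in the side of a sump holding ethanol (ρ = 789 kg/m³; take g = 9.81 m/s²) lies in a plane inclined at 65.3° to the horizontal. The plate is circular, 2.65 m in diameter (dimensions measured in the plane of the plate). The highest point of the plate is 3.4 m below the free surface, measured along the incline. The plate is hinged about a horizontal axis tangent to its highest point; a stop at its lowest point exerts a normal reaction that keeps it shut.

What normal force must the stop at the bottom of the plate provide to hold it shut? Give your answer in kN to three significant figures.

P ≈ 98.1 kN

γ = ρg = 789 × 9.81 / 1000 = 7.74009 kN/m³.
Let θ = 65.3° be the plate's angle to the horizontal; measure y along the incline from where the plane meets the free surface. Vertical depth h = y·sinθ with sinθ = 0.908508.
The centroid is at the centre, 1.325 m below the top of the plate, so y_c = 3.4 + 1.325 = 4.725 m and h_c = 4.725 × 0.908508 = 4.2927 m.
A = π(1.325)² = 5.51546 m².
Resultant F = γ·h_c·A = 7.74009 × 4.2927 × 5.51546 = 183.256 kN.
I_c = πr⁴/4 = π × 1.325⁴/4 = 2.42077 m⁴.
Centre of pressure: y_p = y_c + I_c/(y_c·A) = 4.725 + 2.42077/(4.725 × 5.51546) = 4.725 + 0.0928902 = 4.81789 m along the plane.
The resultant acts 1.325 + 0.0928902 = 1.41789 m (along the plate) below the hinge at the top edge, so the moment about the hinge is M = F × 1.41789 = 183.256 × 1.41789 = 259.837 kN·m.
A normal force at the bottom, 2.65 m from the hinge, must supply this moment: P = 259.837/2.65 = 98.0517 kN.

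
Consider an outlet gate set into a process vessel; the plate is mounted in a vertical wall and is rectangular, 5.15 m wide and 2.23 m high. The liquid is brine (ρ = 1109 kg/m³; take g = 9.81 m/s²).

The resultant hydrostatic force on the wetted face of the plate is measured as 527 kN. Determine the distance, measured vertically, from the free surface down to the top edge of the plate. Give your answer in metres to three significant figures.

d_top ≈ 3.10 m

γ = ρg = 1109 × 9.81 / 1000 = 10.87929 kN/m³.
A = 5.15 × 2.23 = 11.4845 m².
From F = γ·h_c·A, the centroid depth is h_c = 527/(10.87929 × 11.4845) = 4.21792 m.
The centroid lies 2.23/2 = 1.115 m below the top edge, so the top edge sits at h_top = 4.21792 − 1.115 = 3.10292 m below the surface.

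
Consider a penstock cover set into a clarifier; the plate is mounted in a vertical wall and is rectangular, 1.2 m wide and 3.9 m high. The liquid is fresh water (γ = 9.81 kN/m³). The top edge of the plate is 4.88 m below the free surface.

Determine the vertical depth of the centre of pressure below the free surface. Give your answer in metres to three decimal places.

γ = 9.81 kN/m³.
The centroid lies 3.9/2 = 1.95 m below the top edge, so the centroid depth is h_c = 4.88 + 1.95 = 6.83 m.
A = 1.2 × 3.9 = 4.68 m².
Resultant F = γ·h_c·A = 9.81 × 6.83 × 4.68 = 313.571 kN.
I_c = b·h³/12 = 1.2 × 3.9³/12 = 5.9319 m⁴.
Centre of pressure: y_p = y_c + I_c/(y_c·A) = 6.83 + 5.9319/(6.83 × 4.68) = 6.83 + 0.185578 = 7.01558 m along the plane.

h_p = 7.016 m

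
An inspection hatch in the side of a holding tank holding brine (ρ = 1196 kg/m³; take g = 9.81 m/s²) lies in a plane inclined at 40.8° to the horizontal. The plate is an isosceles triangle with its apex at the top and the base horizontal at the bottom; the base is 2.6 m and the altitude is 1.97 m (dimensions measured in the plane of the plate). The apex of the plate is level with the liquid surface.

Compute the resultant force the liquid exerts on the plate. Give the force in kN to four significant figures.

γ = ρg = 1196 × 9.81 / 1000 = 11.73276 kN/m³.
Let θ = 40.8° be the plate's angle to the horizontal; measure y along the incline from where the plane meets the free surface. Vertical depth h = y·sinθ with sinθ = 0.653421.
With the apex up, the centroid sits 2h/3 = 2 × 1.97/3 = 1.31333 m below the apex, so y_c = 1.31333 m and h_c = 1.31333 × 0.653421 = 0.858157 m.
A = ½ × 2.6 × 1.97 = 2.561 m².
Resultant F = γ·h_c·A = 11.73276 × 0.858157 × 2.561 = 25.7856 kN.

F ≈ 25.79 kN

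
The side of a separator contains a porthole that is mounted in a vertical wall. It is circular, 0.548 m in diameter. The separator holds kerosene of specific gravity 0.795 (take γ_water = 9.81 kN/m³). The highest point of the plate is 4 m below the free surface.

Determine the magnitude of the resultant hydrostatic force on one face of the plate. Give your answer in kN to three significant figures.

F ≈ 7.86 kN

γ = 0.795 × 9.81 = 7.79895 kN/m³.
The centroid is at the centre, 0.274 m below the top of the plate, so the centroid depth is h_c = 4 + 0.274 = 4.274 m.
A = π(0.274)² = 0.235858 m².
Resultant F = γ·h_c·A = 7.79895 × 4.274 × 0.235858 = 7.86179 kN.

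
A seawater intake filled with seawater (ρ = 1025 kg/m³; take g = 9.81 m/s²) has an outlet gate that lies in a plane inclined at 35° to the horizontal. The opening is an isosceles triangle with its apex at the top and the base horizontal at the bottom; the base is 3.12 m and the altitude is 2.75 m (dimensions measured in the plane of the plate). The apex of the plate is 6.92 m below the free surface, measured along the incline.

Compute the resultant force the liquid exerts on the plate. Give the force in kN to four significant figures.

F ≈ 216.6 kN

γ = ρg = 1025 × 9.81 / 1000 = 10.05525 kN/m³.
Let θ = 35° be the plate's angle to the horizontal; measure y along the incline from where the plane meets the free surface. Vertical depth h = y·sinθ with sinθ = 0.573576.
With the apex up, the centroid sits 2h/3 = 2 × 2.75/3 = 1.83333 m below the apex, so y_c = 6.92 + 1.83333 = 8.75333 m and h_c = 8.75333 × 0.573576 = 5.0207 m.
A = ½ × 3.12 × 2.75 = 4.29 m².
Resultant F = γ·h_c·A = 10.05525 × 5.0207 × 4.29 = 216.578 kN.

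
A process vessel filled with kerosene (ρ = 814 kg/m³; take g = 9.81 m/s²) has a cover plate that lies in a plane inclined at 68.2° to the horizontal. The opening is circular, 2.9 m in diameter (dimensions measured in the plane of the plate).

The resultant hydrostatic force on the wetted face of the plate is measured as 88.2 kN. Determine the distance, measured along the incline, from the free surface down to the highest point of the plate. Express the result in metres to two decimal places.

γ = ρg = 814 × 9.81 / 1000 = 7.98534 kN/m³.
A = π(1.45)² = 6.6052 m².
From F = γ·h_c·A, the centroid depth is h_c = 88.2/(7.98534 × 6.6052) = 1.6722 m.
Let θ = 68.2° be the plate's angle to the horizontal; measure y along the incline from where the plane meets the free surface. Vertical depth h = y·sinθ with sinθ = 0.928486.
Along the incline, y_c = h_c/sinθ = 1.6722/0.928486 = 1.801 m.
The centroid is at the centre, 1.45 m below the top of the plate, so the highest point sits at y_top = 1.801 − 1.45 = 0.351 m along the incline.

y_top ≈ 0.35 m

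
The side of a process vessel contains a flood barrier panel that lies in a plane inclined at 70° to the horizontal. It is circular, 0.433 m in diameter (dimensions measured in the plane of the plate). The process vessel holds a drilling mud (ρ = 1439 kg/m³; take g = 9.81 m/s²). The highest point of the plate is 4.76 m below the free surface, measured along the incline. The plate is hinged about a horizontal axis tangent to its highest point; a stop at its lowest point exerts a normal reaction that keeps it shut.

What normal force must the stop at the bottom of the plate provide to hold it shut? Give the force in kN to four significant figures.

γ = ρg = 1439 × 9.81 / 1000 = 14.11659 kN/m³.
Let θ = 70° be the plate's angle to the horizontal; measure y along the incline from where the plane meets the free surface. Vertical depth h = y·sinθ with sinθ = 0.939693.
The centroid is at the centre, 0.2165 m below the top of the plate, so y_c = 4.76 + 0.2165 = 4.9765 m and h_c = 4.9765 × 0.939693 = 4.67638 m.
A = π(0.2165)² = 0.147254 m².
Resultant F = γ·h_c·A = 14.11659 × 4.67638 × 0.147254 = 9.7209 kN.
I_c = πr⁴/4 = π × 0.2165⁴/4 = 0.00172553 m⁴.
Centre of pressure: y_p = y_c + I_c/(y_c·A) = 4.9765 + 0.00172553/(4.9765 × 0.147254) = 4.9765 + 0.00235468 = 4.97885 m along the plane.
The resultant acts 0.2165 + 0.00235468 = 0.218855 m (along the plate) below the hinge at the top edge, so the moment about the hinge is M = F × 0.218855 = 9.7209 × 0.218855 = 2.12747 kN·m.
A normal force at the bottom, 0.433 m from the hinge, must supply this moment: P = 2.12747/0.433 = 4.91333 kN.

P ≈ 4.913 kN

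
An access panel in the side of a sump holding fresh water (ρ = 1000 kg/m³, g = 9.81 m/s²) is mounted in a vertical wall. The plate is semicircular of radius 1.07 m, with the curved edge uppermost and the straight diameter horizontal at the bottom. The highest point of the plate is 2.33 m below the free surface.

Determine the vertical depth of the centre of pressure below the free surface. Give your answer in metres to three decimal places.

h_p = 2.973 m

γ = ρg = 1000 × 9.81 = 9810 N/m³ = 9.81 kN/m³.
The centroid lies 4r/(3π) = 0.454122 m above the diameter, so r − 4r/(3π) = 1.07 − 0.454122 = 0.615878 m below the topmost point, so the centroid depth is h_c = 2.33 + 0.615878 = 2.94588 m.
A = πr²/2 = π × 1.07²/2 = 1.7984 m².
Resultant F = γ·h_c·A = 9.81 × 2.94588 × 1.7984 = 51.9721 kN.
I_c = (π/8 − 8/(9π))·r⁴ = 0.109757 × 1.07⁴ = 0.143869 m⁴.
Centre of pressure: y_p = y_c + I_c/(y_c·A) = 2.94588 + 0.143869/(2.94588 × 1.7984) = 2.94588 + 0.027156 = 2.97304 m along the plane.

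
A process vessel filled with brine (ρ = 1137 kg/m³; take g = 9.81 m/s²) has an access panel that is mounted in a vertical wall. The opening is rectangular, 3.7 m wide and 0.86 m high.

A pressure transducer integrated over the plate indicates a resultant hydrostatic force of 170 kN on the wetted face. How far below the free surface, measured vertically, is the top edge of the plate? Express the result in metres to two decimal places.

d_top ≈ 4.36 m

γ = ρg = 1137 × 9.81 / 1000 = 11.15397 kN/m³.
A = 3.7 × 0.86 = 3.182 m².
From F = γ·h_c·A, the centroid depth is h_c = 170/(11.15397 × 3.182) = 4.78982 m.
The centroid lies 0.86/2 = 0.43 m below the top edge, so the top edge sits at h_top = 4.78982 − 0.43 = 4.35982 m below the surface.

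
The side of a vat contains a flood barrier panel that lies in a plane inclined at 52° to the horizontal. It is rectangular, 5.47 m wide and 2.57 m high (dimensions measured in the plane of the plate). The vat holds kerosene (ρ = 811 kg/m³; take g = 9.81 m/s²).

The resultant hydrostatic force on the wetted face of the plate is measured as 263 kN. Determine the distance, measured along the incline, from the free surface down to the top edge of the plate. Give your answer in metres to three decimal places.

γ = ρg = 811 × 9.81 / 1000 = 7.95591 kN/m³.
A = 5.47 × 2.57 = 14.0579 m².
From F = γ·h_c·A, the centroid depth is h_c = 263/(7.95591 × 14.0579) = 2.3515 m.
Let θ = 52° be the plate's angle to the horizontal; measure y along the incline from where the plane meets the free surface. Vertical depth h = y·sinθ with sinθ = 0.788011.
Along the incline, y_c = h_c/sinθ = 2.3515/0.788011 = 2.9841 m.
The centroid lies 2.57/2 = 1.285 m below the top edge, so the top edge sits at y_top = 2.9841 − 1.285 = 1.6991 m along the incline.

y_top ≈ 1.699 m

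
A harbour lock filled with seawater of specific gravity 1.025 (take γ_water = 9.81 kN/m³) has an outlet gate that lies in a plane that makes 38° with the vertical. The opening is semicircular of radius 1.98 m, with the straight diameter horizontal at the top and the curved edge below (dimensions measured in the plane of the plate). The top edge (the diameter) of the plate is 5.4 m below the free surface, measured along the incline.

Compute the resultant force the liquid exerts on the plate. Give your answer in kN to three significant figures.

F ≈ 304 kN

γ = 1.025 × 9.81 = 10.05525 kN/m³.
The plate makes 38° with the vertical, i.e. θ = 90° − 38° = 52° to the horizontal. Measuring y along the incline from the free-surface line, vertical depth h = y·sinθ with sinθ = 0.788011.
The centroid of a semicircle lies 4r/(3π) = 0.840338 m from the diameter, here below the top edge, so y_c = 5.4 + 0.840338 = 6.24034 m and h_c = 6.24034 × 0.788011 = 4.91746 m.
A = πr²/2 = π × 1.98²/2 = 6.15815 m².
Resultant F = γ·h_c·A = 10.05525 × 4.91746 × 6.15815 = 304.498 kN.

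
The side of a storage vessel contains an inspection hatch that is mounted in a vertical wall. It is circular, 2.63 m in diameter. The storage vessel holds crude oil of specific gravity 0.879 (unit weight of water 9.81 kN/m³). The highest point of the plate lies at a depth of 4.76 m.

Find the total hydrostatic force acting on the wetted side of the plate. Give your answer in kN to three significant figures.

γ = 0.879 × 9.81 = 8.62299 kN/m³.
The centroid is at the centre, 1.315 m below the top of the plate, so the centroid depth is h_c = 4.76 + 1.315 = 6.075 m.
A = π(1.315)² = 5.43252 m².
Resultant F = γ·h_c·A = 8.62299 × 6.075 × 5.43252 = 284.581 kN.

F ≈ 285 kN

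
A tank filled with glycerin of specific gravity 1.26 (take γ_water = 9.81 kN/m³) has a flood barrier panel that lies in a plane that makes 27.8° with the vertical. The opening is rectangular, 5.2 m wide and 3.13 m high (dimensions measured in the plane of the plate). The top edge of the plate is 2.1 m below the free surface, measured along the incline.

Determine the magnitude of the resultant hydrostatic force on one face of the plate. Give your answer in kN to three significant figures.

F ≈ 652 kN

γ = 1.26 × 9.81 = 12.3606 kN/m³.
The plate makes 27.8° with the vertical, i.e. θ = 90° − 27.8° = 62.2° to the horizontal. Measuring y along the incline from the free-surface line, vertical depth h = y·sinθ with sinθ = 0.884581.
The centroid lies 3.13/2 = 1.565 m below the top edge, so y_c = 2.1 + 1.565 = 3.665 m and h_c = 3.665 × 0.884581 = 3.24199 m.
A = 5.2 × 3.13 = 16.276 m².
Resultant F = γ·h_c·A = 12.3606 × 3.24199 × 16.276 = 652.227 kN.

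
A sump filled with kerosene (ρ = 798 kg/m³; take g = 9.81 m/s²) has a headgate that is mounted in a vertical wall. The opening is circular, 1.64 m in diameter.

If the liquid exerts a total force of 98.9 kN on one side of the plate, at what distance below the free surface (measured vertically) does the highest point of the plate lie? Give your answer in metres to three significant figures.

γ = ρg = 798 × 9.81 / 1000 = 7.82838 kN/m³.
A = π(0.82)² = 2.11241 m².
From F = γ·h_c·A, the centroid depth is h_c = 98.9/(7.82838 × 2.11241) = 5.98062 m.
The centroid is at the centre, 0.82 m below the top of the plate, so the highest point sits at h_top = 5.98062 − 0.82 = 5.16062 m below the surface.

d_top ≈ 5.16 m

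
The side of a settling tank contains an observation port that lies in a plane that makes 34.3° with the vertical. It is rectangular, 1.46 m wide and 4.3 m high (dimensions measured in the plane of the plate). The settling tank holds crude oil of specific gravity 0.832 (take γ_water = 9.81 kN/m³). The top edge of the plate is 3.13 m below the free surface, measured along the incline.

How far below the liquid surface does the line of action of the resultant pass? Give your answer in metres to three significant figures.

h_p = 4.60 m

γ = 0.832 × 9.81 = 8.16192 kN/m³.
The plate makes 34.3° with the vertical, i.e. θ = 90° − 34.3° = 55.7° to the horizontal. Measuring y along the incline from the free-surface line, vertical depth h = y·sinθ with sinθ = 0.826098.
The centroid lies 4.3/2 = 2.15 m below the top edge, so y_c = 3.13 + 2.15 = 5.28 m and h_c = 5.28 × 0.826098 = 4.3618 m.
A = 1.46 × 4.3 = 6.278 m².
Resultant F = γ·h_c·A = 8.16192 × 4.3618 × 6.278 = 223.501 kN.
I_c = b·h³/12 = 1.46 × 4.3³/12 = 9.67335 m⁴.
Centre of pressure: y_p = y_c + I_c/(y_c·A) = 5.28 + 9.67335/(5.28 × 6.278) = 5.28 + 0.291824 = 5.57182 m along the plane.
Vertically, h_p = y_p·sinθ = 5.57182 × 0.826098 = 4.60287 m.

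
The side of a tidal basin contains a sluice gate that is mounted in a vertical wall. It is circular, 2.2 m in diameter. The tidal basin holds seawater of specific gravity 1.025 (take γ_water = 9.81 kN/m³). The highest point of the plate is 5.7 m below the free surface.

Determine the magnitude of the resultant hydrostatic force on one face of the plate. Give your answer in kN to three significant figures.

γ = 1.025 × 9.81 = 10.05525 kN/m³.
The centroid is at the centre, 1.1 m below the top of the plate, so the centroid depth is h_c = 5.7 + 1.1 = 6.8 m.
A = π(1.1)² = 3.80133 m².
Resultant F = γ·h_c·A = 10.05525 × 6.8 × 3.80133 = 259.919 kN.

F ≈ 260 kN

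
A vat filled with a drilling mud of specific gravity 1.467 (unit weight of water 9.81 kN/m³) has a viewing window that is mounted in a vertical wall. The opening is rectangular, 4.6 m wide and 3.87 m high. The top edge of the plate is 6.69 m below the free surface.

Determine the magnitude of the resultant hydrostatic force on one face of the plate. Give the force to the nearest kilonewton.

F ≈ 2210 kN

γ = 1.467 × 9.81 = 14.39127 kN/m³.
The centroid lies 3.87/2 = 1.935 m below the top edge, so the centroid depth is h_c = 6.69 + 1.935 = 8.625 m.
A = 4.6 × 3.87 = 17.802 m².
Resultant F = γ·h_c·A = 14.39127 × 8.625 × 17.802 = 2209.67 kN.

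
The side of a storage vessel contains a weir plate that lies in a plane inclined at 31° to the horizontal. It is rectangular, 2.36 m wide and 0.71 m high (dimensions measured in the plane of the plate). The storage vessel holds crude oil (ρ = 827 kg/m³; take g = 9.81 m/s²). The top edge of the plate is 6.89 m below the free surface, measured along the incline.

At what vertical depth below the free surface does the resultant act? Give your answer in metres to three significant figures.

h_p = 3.73 m

γ = ρg = 827 × 9.81 / 1000 = 8.11287 kN/m³.
Let θ = 31° be the plate's angle to the horizontal; measure y along the incline from where the plane meets the free surface. Vertical depth h = y·sinθ with sinθ = 0.515038.
The centroid lies 0.71/2 = 0.355 m below the top edge, so y_c = 6.89 + 0.355 = 7.245 m and h_c = 7.245 × 0.515038 = 3.73145 m.
A = 2.36 × 0.71 = 1.6756 m².
Resultant F = γ·h_c·A = 8.11287 × 3.73145 × 1.6756 = 50.7251 kN.
I_c = b·h³/12 = 2.36 × 0.71³/12 = 0.0703892 m⁴.
Centre of pressure: y_p = y_c + I_c/(y_c·A) = 7.245 + 0.0703892/(7.245 × 1.6756) = 7.245 + 0.00579825 = 7.2508 m along the plane.
Vertically, h_p = y_p·sinθ = 7.2508 × 0.515038 = 3.73444 m.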